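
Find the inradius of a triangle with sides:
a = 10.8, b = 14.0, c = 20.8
r = Area/s where s is the semi-perimeter.
s = (10.8 + 14.0 + 20.8)/2 = 45.6/2 = 22.8
Area = √(s(s−a)(s−b)(s−c)) = √(22.8·12·8.8·2) ≈ √4815.36 ≈ 69.3928
r ≈ 69.3928/22.8 ≈ 3.04354

r = 3.044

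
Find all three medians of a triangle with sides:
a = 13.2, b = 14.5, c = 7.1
Median formula: m_a = ½√(2b² + 2c² − a²) (and cyclically). a² = 174.24, b² = 210.25, c² = 50.41.
m_a = ½√(2·210.25 + 2·50.41 − 174.24) = ½√347.08 ≈ ½·18.6301 ≈ 9.31504
m_b = ½√(2·174.24 + 2·50.41 − 210.25) = ½√239.05 ≈ ½·15.4612 ≈ 7.73062
m_c = ½√(2·174.24 + 2·210.25 − 50.41) = ½√718.57 ≈ ½·26.8062 ≈ 13.4031

m_a = 9.315, m_b = 7.731, m_c = 13.4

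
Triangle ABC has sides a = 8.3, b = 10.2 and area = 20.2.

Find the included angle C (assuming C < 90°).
Area = ½·a·b·sin(C)  ⇒  sin(C) = 2·Area/(a·b) = 2·20.2/(8.3·10.2) = 40.4/84.66 ≈ 0.477203
C = arcsin(0.477203) ≈ 28.5029° (taking the acute solution since C < 90°)

C = 28.5°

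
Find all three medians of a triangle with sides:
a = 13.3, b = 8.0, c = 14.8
Median formula: m_a = ½√(2b² + 2c² − a²) (and cyclically). a² = 176.89, b² = 64, c² = 219.04.
m_a = ½√(2·64 + 2·219.04 − 176.89) = ½√389.19 ≈ ½·19.7279 ≈ 9.86395
m_b = ½√(2·176.89 + 2·219.04 − 64) = ½√727.86 ≈ ½·26.9789 ≈ 13.4894
m_c = ½√(2·176.89 + 2·64 − 219.04) = ½√262.74 ≈ ½·16.2093 ≈ 8.10463

m_a = 9.864, m_b = 13.49, m_c = 8.105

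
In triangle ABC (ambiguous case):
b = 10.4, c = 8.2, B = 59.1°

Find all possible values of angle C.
b/sin(B) = c/sin(C)  ⇒  sin(C) = c·sin(B)/b = 8.2·sin(59.1°)/10.4
sin(59.1°) ≈ 0.858065
sin(C) ≈ 8.2·0.858065/10.4 ≈ 7.03613/10.4 ≈ 0.676551
Candidate 1: C₁ = arcsin(0.676551) ≈ 42.5747°  →  A = 180° − 59.1° − 42.5747° ≈ 78.3253° > 0, valid
Candidate 2: C₂ = 180° − C₁ ≈ 137.425°  →  A = 180° − 59.1° − 137.425° ≈ -16.5253° ≤ 0, not a valid triangle

C = 42.57° (one solution)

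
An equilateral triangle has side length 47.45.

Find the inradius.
r = Area/s with s the semi-perimeter.
Area = (√3/4)·47.45² = (√3/4)·2251.5025 ≈ 0.433013·2251.5025 ≈ 974.929
s = 3·47.45/2 = 71.175
r ≈ 974.929/71.175 ≈ 13.6976
(Equivalently r = side/(2√3) = 47.45/3.4641 ≈ 13.6976.)

r = 13.7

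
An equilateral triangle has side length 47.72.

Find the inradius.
r = Area/s with s the semi-perimeter.
Area = (√3/4)·47.72² = (√3/4)·2277.1984 ≈ 0.433013·2277.1984 ≈ 986.056
s = 3·47.72/2 = 71.58
r ≈ 986.056/71.58 ≈ 13.7756
(Equivalently r = side/(2√3) = 47.72/3.4641 ≈ 13.7756.)

r = 13.78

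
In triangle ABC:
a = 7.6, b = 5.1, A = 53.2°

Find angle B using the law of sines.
a/sin(A) = b/sin(B)  ⇒  sin(B) = b·sin(A)/a = 5.1·sin(53.2°)/7.6
sin(53.2°) ≈ 0.800731
sin(B) ≈ 5.1·0.800731/7.6 ≈ 4.08373/7.6 ≈ 0.537333
B = arcsin(0.537333) ≈ 32.5023°
(Since b ≤ a we need B ≤ A, so the obtuse alternative 180° − 32.5023° ≈ 147.498° is rejected.)

B = 32.5°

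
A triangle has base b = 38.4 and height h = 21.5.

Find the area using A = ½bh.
A = ½·b·h = ½·38.4·21.5 = ½·825.6 = 412.8

Area = 412.8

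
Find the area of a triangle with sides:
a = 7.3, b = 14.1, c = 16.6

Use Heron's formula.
s = (7.3 + 14.1 + 16.6)/2 = 38/2 = 19
s − a = 11.7, s − b = 4.9, s − c = 2.4
s(s−a)(s−b)(s−c) = 19·11.7·4.9·2.4 ≈ 2614.25
Area = √2614.25 ≈ 51.1297

Area = 51.13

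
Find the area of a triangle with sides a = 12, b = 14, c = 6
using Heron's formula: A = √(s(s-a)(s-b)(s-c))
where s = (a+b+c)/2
s = (12 + 14 + 6)/2 = 32/2 = 16
s − a = 4, s − b = 2, s − c = 10
s(s−a)(s−b)(s−c) = 16·4·2·10 = 1280
Area = √1280 ≈ 35.7771

s = 16.0, Area = 35.78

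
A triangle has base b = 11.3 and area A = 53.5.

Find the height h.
A = ½·b·h  ⇒  h = 2A/b = 2·53.5/11.3 = 107/11.3 ≈ 9.46903

h = 9.469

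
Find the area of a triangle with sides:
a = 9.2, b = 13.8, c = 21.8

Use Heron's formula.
s = (9.2 + 13.8 + 21.8)/2 = 44.8/2 = 22.4
s − a = 13.2, s − b = 8.6, s − c = 0.6
s(s−a)(s−b)(s−c) = 22.4·13.2·8.6·0.6 ≈ 1525.71
Area = √1525.71 ≈ 39.0603

Area = 39.06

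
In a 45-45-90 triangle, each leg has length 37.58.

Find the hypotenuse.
In a 45-45-90 triangle the sides are in ratio 1 : 1 : √2, so hypotenuse = leg·√2.
Hypotenuse = 37.58·√2 ≈ 37.58·1.41421 ≈ 53.1461

Hypotenuse = 37.58√2 = 53.15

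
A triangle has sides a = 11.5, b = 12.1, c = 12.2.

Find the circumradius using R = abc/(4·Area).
First find the area with Heron's formula.
s = (11.5 + 12.1 + 12.2)/2 = 17.9
Area = √(s(s−a)(s−b)(s−c)) = √(17.9·6.4·5.8·5.7) ≈ √3787.35 ≈ 61.5415
abc = 11.5·12.1·12.2 = 1697.63
R = abc/(4·Area) ≈ 1697.63/(4·61.5415) = 1697.63/246.166 ≈ 6.89628

R = 6.896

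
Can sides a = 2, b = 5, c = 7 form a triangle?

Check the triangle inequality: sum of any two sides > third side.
a + b vs c: 2 + 5 = 7 ≤ 7  ✗
a + c vs b: 2 + 7 = 9 > 5  ✓
b + c vs a: 5 + 7 = 12 > 2  ✓

No: 2 + 5 = 7 is not > 7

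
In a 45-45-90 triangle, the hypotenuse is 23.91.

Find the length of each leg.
In a 45-45-90 triangle hypotenuse = leg·√2, so leg = hypotenuse/√2.
Leg = 23.91/√2 ≈ 23.91/1.41421 ≈ 16.9069

Each leg = 16.91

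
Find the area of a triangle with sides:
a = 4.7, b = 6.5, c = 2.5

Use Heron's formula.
s = (4.7 + 6.5 + 2.5)/2 = 13.7/2 = 6.85
s − a = 2.15, s − b = 0.35, s − c = 4.35
s(s−a)(s−b)(s−c) = 6.85·2.15·0.35·4.35 ≈ 22.4226
Area = √22.4226 ≈ 4.73525

Area = 4.735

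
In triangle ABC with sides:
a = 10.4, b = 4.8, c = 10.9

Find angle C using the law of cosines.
c² = a² + b² − 2ab·cos(C)  ⇒  cos(C) = (a² + b² − c²)/(2ab)
cos(C) = (10.4² + 4.8² − 10.9²)/(2·10.4·4.8) = (108.16 + 23.04 − 118.81)/99.84 = 12.39/99.84 ≈ 0.124099
C = arccos(0.124099) ≈ 82.8713°

C = 82.87°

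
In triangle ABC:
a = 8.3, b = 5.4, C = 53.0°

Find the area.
Two sides and the included angle (SAS): A = ½·a·b·sin(C) = ½·8.3·5.4·sin(53.0°)
sin(53.0°) ≈ 0.798636
A ≈ ½·44.82·0.798636 = 22.41·0.798636 ≈ 17.8974

Area = 17.9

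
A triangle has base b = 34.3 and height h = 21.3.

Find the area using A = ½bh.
A = ½·b·h = ½·34.3·21.3 = ½·730.59 = 365.295

Area = 365.295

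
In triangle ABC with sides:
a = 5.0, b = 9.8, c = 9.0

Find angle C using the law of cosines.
c² = a² + b² − 2ab·cos(C)  ⇒  cos(C) = (a² + b² − c²)/(2ab)
cos(C) = (5.0² + 9.8² − 9.0²)/(2·5.0·9.8) = (25 + 96.04 − 81)/98 = 40.04/98 ≈ 0.408571
C = arccos(0.408571) ≈ 65.8849°

C = 65.88°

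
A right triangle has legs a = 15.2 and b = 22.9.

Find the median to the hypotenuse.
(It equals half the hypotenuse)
Hypotenuse c = √(a² + b²) = √(231.04 + 524.41) = √755.45 ≈ 27.4855
Median to hypotenuse = c/2 ≈ 27.4855/2 ≈ 13.7427

Median = 13.74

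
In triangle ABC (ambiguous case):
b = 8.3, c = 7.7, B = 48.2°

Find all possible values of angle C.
b/sin(B) = c/sin(C)  ⇒  sin(C) = c·sin(B)/b = 7.7·sin(48.2°)/8.3
sin(48.2°) ≈ 0.745476
sin(C) ≈ 7.7·0.745476/8.3 ≈ 5.74017/8.3 ≈ 0.691586
Candidate 1: C₁ = arcsin(0.691586) ≈ 43.7558°  →  A = 180° − 48.2° − 43.7558° ≈ 88.0442° > 0, valid
Candidate 2: C₂ = 180° − C₁ ≈ 136.244°  →  A = 180° − 48.2° − 136.244° ≈ -4.4442° ≤ 0, not a valid triangle

C = 43.76° (one solution)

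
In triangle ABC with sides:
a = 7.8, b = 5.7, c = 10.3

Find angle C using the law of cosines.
c² = a² + b² − 2ab·cos(C)  ⇒  cos(C) = (a² + b² − c²)/(2ab)
cos(C) = (7.8² + 5.7² − 10.3²)/(2·7.8·5.7) = (60.84 + 32.49 − 106.09)/88.92 = -12.76/88.92 ≈ -0.1435
C = arccos(-0.1435) ≈ 98.2504°

C = 98.25°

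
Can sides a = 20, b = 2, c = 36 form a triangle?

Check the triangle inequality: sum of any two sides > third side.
a + b vs c: 20 + 2 = 22 ≤ 36  ✗
a + c vs b: 20 + 36 = 56 > 2  ✓
b + c vs a: 2 + 36 = 38 > 20  ✓

No: 20 + 2 = 22 is not > 36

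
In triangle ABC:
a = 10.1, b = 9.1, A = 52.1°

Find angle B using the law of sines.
a/sin(A) = b/sin(B)  ⇒  sin(B) = b·sin(A)/a = 9.1·sin(52.1°)/10.1
sin(52.1°) ≈ 0.789084
sin(B) ≈ 9.1·0.789084/10.1 ≈ 7.18067/10.1 ≈ 0.710957
B = arcsin(0.710957) ≈ 45.3128°
(Since b ≤ a we need B ≤ A, so the obtuse alternative 180° − 45.3128° ≈ 134.687° is rejected.)

B = 45.31°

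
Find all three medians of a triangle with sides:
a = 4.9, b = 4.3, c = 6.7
Median formula: m_a = ½√(2b² + 2c² − a²) (and cyclically). a² = 24.01, b² = 18.49, c² = 44.89.
m_a = ½√(2·18.49 + 2·44.89 − 24.01) = ½√102.75 ≈ ½·10.1366 ≈ 5.06828
m_b = ½√(2·24.01 + 2·44.89 − 18.49) = ½√119.31 ≈ ½·10.9229 ≈ 5.46146
m_c = ½√(2·24.01 + 2·18.49 − 44.89) = ½√40.11 ≈ ½·6.33325 ≈ 3.16662

m_a = 5.068, m_b = 5.461, m_c = 3.167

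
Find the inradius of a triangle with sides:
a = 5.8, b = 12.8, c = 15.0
r = Area/s where s is the semi-perimeter.
s = (5.8 + 12.8 + 15.0)/2 = 33.6/2 = 16.8
Area = √(s(s−a)(s−b)(s−c)) = √(16.8·11·4·1.8) ≈ √1330.56 ≈ 36.4768
r ≈ 36.4768/16.8 ≈ 2.17124

r = 2.171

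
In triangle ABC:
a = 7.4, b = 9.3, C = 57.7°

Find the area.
Two sides and the included angle (SAS): A = ½·a·b·sin(C) = ½·7.4·9.3·sin(57.7°)
sin(57.7°) ≈ 0.845262
A ≈ ½·68.82·0.845262 = 34.41·0.845262 ≈ 29.0855

Area = 29.09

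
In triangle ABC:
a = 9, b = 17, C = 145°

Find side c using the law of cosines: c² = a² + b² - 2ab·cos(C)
c² = 9² + 17² − 2·9·17·cos(145°)
cos(145°) ≈ -0.819152
c² ≈ 81 + 289 − 306·(-0.819152) ≈ 370 + 250.661 ≈ 620.661
c ≈ √620.661 ≈ 24.9131

c = 24.91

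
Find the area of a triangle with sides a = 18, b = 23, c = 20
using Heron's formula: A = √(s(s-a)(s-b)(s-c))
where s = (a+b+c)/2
s = (18 + 23 + 20)/2 = 61/2 = 30.5
s − a = 12.5, s − b = 7.5, s − c = 10.5
s(s−a)(s−b)(s−c) = 30.5·12.5·7.5·10.5 = 30023.4375
Area = √30023.4375 ≈ 173.273

s = 30.5, Area = 173.3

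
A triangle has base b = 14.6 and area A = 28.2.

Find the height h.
A = ½·b·h  ⇒  h = 2A/b = 2·28.2/14.6 = 56.4/14.6 ≈ 3.86301

h = 3.863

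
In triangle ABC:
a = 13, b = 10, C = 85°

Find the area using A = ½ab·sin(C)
A = ½·a·b·sin(C) = ½·13·10·sin(85°)
sin(85°) ≈ 0.996195
A ≈ ½·130·0.996195 = 65·0.996195 ≈ 64.7527

Area = 64.75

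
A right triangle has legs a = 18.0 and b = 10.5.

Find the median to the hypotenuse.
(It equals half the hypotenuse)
Hypotenuse c = √(a² + b²) = √(324 + 110.25) = √434.25 ≈ 20.8387
Median to hypotenuse = c/2 ≈ 20.8387/2 ≈ 10.4193

Median = 10.42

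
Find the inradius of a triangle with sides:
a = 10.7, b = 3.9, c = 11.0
r = Area/s where s is the semi-perimeter.
s = (10.7 + 3.9 + 11.0)/2 = 25.6/2 = 12.8
Area = √(s(s−a)(s−b)(s−c)) = √(12.8·2.1·8.9·1.8) ≈ √430.618 ≈ 20.7513
r ≈ 20.7513/12.8 ≈ 1.6212

r = 1.621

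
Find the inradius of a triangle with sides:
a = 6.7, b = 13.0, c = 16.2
r = Area/s where s is the semi-perimeter.
s = (6.7 + 13.0 + 16.2)/2 = 35.9/2 = 17.95
Area = √(s(s−a)(s−b)(s−c)) = √(17.95·11.25·4.95·1.75) ≈ √1749.28 ≈ 41.8244
r ≈ 41.8244/17.95 ≈ 2.33005

r = 2.33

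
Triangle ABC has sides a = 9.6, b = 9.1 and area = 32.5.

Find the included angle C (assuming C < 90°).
Area = ½·a·b·sin(C)  ⇒  sin(C) = 2·Area/(a·b) = 2·32.5/(9.6·9.1) = 65/87.36 ≈ 0.744048
C = arcsin(0.744048) ≈ 48.0774° (taking the acute solution since C < 90°)

C = 48.08°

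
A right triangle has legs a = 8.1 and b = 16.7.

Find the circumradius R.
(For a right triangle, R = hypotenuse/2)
Hypotenuse c = √(a² + b²) = √(65.61 + 278.89) = √344.5 ≈ 18.5607
R = c/2 ≈ 18.5607/2 ≈ 9.28036

R = 9.28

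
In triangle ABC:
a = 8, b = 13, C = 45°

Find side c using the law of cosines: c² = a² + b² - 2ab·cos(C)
c² = 8² + 13² − 2·8·13·cos(45°)
cos(45°) ≈ 0.707107
c² ≈ 64 + 169 − 208·(0.707107) ≈ 233 − 147.078 ≈ 85.9218
c ≈ √85.9218 ≈ 9.2694

c = 9.269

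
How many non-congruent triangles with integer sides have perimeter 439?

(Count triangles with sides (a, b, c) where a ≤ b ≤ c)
Let a ≤ b ≤ c with a + b + c = 439. The only binding inequality is a + b > c, i.e. 439 − c > c, so c < 439/2; and c ≥ 439/3 since c is the largest side.
So 147 ≤ c ≤ 219. For each c, b runs from ⌈(439 − c)/2⌉ up to c (then a = 439 − b − c satisfies 1 ≤ a ≤ b automatically), giving c − ⌈(439 − c)/2⌉ + 1 choices.
Summing over c: 2 + 3 + 5 + 6 + … + 108 + 110  (73 terms, c = 147, …, 219) = 4070
Check (closed form: nearest integer to p²/48 for even p, (p+3)²/48 for odd p): (439+3)²/48 = 442²/48 = 195364/48 ≈ 4070.08 → 4070

4070 triangles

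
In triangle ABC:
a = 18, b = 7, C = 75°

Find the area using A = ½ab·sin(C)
A = ½·a·b·sin(C) = ½·18·7·sin(75°)
sin(75°) ≈ 0.965926
A ≈ ½·126·0.965926 = 63·0.965926 ≈ 60.8533

Area = 60.85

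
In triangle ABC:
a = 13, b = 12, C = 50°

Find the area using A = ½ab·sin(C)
A = ½·a·b·sin(C) = ½·13·12·sin(50°)
sin(50°) ≈ 0.766044
A ≈ ½·156·0.766044 = 78·0.766044 ≈ 59.7515

Area = 59.75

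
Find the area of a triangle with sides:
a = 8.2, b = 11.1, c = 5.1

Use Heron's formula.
s = (8.2 + 11.1 + 5.1)/2 = 24.4/2 = 12.2
s − a = 4, s − b = 1.1, s − c = 7.1
s(s−a)(s−b)(s−c) = 12.2·4·1.1·7.1 ≈ 381.128
Area = √381.128 ≈ 19.5225

Area = 19.52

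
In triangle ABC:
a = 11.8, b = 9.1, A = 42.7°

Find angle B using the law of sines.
a/sin(A) = b/sin(B)  ⇒  sin(B) = b·sin(A)/a = 9.1·sin(42.7°)/11.8
sin(42.7°) ≈ 0.67816
sin(B) ≈ 9.1·0.67816/11.8 ≈ 6.17125/11.8 ≈ 0.522988
B = arcsin(0.522988) ≈ 31.5329°
(Since b ≤ a we need B ≤ A, so the obtuse alternative 180° − 31.5329° ≈ 148.467° is rejected.)

B = 31.53°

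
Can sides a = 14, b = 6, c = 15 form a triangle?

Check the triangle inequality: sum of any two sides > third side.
a + b vs c: 14 + 6 = 20 > 15  ✓
a + c vs b: 14 + 15 = 29 > 6  ✓
b + c vs a: 6 + 15 = 21 > 14  ✓

Yes, triangle inequality satisfied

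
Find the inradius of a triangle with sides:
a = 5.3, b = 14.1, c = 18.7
r = Area/s where s is the semi-perimeter.
s = (5.3 + 14.1 + 18.7)/2 = 38.1/2 = 19.05
Area = √(s(s−a)(s−b)(s−c)) = √(19.05·13.75·4.95·0.35) ≈ √453.807 ≈ 21.3027
r ≈ 21.3027/19.05 ≈ 1.11825

r = 1.118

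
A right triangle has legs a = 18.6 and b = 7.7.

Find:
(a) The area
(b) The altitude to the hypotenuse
(a) The legs are perpendicular, so Area = ½·a·b = ½·18.6·7.7 = ½·143.22 = 71.61
(b) Hypotenuse c = √(a² + b²) = √(345.96 + 59.29) = √405.25 ≈ 20.1308
    Area = ½·c·h_c  ⇒  h_c = 2·Area/c = 143.22/20.1308 ≈ 7.11446

Area = 71.61, h_c = 7.114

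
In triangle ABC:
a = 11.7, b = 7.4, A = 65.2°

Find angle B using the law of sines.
a/sin(A) = b/sin(B)  ⇒  sin(B) = b·sin(A)/a = 7.4·sin(65.2°)/11.7
sin(65.2°) ≈ 0.907777
sin(B) ≈ 7.4·0.907777/11.7 ≈ 6.71755/11.7 ≈ 0.57415
B = arcsin(0.57415) ≈ 35.0401°
(Since b ≤ a we need B ≤ A, so the obtuse alternative 180° − 35.0401° ≈ 144.96° is rejected.)

B = 35.04°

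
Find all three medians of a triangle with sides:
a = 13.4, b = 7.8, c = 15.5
Median formula: m_a = ½√(2b² + 2c² − a²) (and cyclically). a² = 179.56, b² = 60.84, c² = 240.25.
m_a = ½√(2·60.84 + 2·240.25 − 179.56) = ½√422.62 ≈ ½·20.5577 ≈ 10.2789
m_b = ½√(2·179.56 + 2·240.25 − 60.84) = ½√778.78 ≈ ½·27.9066 ≈ 13.9533
m_c = ½√(2·179.56 + 2·60.84 − 240.25) = ½√240.55 ≈ ½·15.5097 ≈ 7.75484

m_a = 10.28, m_b = 13.95, m_c = 7.755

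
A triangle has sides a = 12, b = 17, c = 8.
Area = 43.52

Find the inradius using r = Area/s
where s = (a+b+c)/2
s = (12 + 17 + 8)/2 = 37/2 = 18.5
r = Area/s = 43.52/18.5 ≈ 2.35243

r = 2.352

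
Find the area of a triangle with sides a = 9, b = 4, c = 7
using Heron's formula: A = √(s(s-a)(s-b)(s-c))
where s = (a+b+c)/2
s = (9 + 4 + 7)/2 = 20/2 = 10
s − a = 1, s − b = 6, s − c = 3
s(s−a)(s−b)(s−c) = 10·1·6·3 = 180
Area = √180 ≈ 13.4164

s = 10.0, Area = 13.42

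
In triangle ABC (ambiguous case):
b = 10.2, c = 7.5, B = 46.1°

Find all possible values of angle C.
b/sin(B) = c/sin(C)  ⇒  sin(C) = c·sin(B)/b = 7.5·sin(46.1°)/10.2
sin(46.1°) ≈ 0.720551
sin(C) ≈ 7.5·0.720551/10.2 ≈ 5.40413/10.2 ≈ 0.529817
Candidate 1: C₁ = arcsin(0.529817) ≈ 31.9931°  →  A = 180° − 46.1° − 31.9931° ≈ 101.907° > 0, valid
Candidate 2: C₂ = 180° − C₁ ≈ 148.007°  →  A = 180° − 46.1° − 148.007° ≈ -14.1069° ≤ 0, not a valid triangle

C = 31.99° (one solution)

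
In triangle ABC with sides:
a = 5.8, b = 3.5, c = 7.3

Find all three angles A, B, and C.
Law of cosines for each angle (a² = 33.64, b² = 12.25, c² = 53.29):
cos(A) = (b² + c² − a²)/(2bc) = (12.25 + 53.29 − 33.64)/(2·3.5·7.3) = 31.9/51.1 ≈ 0.624266  ⇒  A ≈ 51.3717°
cos(B) = (a² + c² − b²)/(2ac) = (33.64 + 53.29 − 12.25)/(2·5.8·7.3) = 74.68/84.68 ≈ 0.881908  ⇒  B ≈ 28.1266°
cos(C) = (a² + b² − c²)/(2ab) = (33.64 + 12.25 − 53.29)/(2·5.8·3.5) = -7.4/40.6 ≈ -0.182266  ⇒  C ≈ 100.502°
Check: A + B + C ≈ 180°

A = 51.37°, B = 28.13°, C = 100.5°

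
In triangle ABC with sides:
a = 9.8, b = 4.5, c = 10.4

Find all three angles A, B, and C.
Law of cosines for each angle (a² = 96.04, b² = 20.25, c² = 108.16):
cos(A) = (b² + c² − a²)/(2bc) = (20.25 + 108.16 − 96.04)/(2·4.5·10.4) = 32.37/93.6 ≈ 0.345833  ⇒  A ≈ 69.7673°
cos(B) = (a² + c² − b²)/(2ac) = (96.04 + 108.16 − 20.25)/(2·9.8·10.4) = 183.95/203.84 ≈ 0.902423  ⇒  B ≈ 25.5215°
cos(C) = (a² + b² − c²)/(2ab) = (96.04 + 20.25 − 108.16)/(2·9.8·4.5) = 8.13/88.2 ≈ 0.0921769  ⇒  C ≈ 84.7111°
Check: A + B + C ≈ 180°

A = 69.77°, B = 25.52°, C = 84.71°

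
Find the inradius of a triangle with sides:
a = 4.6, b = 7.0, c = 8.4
r = Area/s where s is the semi-perimeter.
s = (4.6 + 7.0 + 8.4)/2 = 20/2 = 10
Area = √(s(s−a)(s−b)(s−c)) = √(10·5.4·3·1.6) ≈ √259.2 ≈ 16.0997
r ≈ 16.0997/10 ≈ 1.60997

r = 1.61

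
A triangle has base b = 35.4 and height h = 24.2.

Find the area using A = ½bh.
A = ½·b·h = ½·35.4·24.2 = ½·856.68 = 428.34

Area = 428.34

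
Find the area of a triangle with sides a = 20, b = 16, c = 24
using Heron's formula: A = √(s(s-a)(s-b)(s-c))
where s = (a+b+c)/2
s = (20 + 16 + 24)/2 = 60/2 = 30
s − a = 10, s − b = 14, s − c = 6
s(s−a)(s−b)(s−c) = 30·10·14·6 = 25200
Area = √25200 ≈ 158.745

s = 30.0, Area = 158.7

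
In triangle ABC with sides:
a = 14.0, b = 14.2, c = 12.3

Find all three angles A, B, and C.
Law of cosines for each angle (a² = 196, b² = 201.64, c² = 151.29):
cos(A) = (b² + c² − a²)/(2bc) = (201.64 + 151.29 − 196)/(2·14.2·12.3) = 156.93/349.32 ≈ 0.449244  ⇒  A ≈ 63.3048°
cos(B) = (a² + c² − b²)/(2ac) = (196 + 151.29 − 201.64)/(2·14.0·12.3) = 145.65/344.4 ≈ 0.422909  ⇒  B ≈ 64.9816°
cos(C) = (a² + b² − c²)/(2ab) = (196 + 201.64 − 151.29)/(2·14.0·14.2) = 246.35/397.6 ≈ 0.619593  ⇒  C ≈ 51.7136°
Check: A + B + C ≈ 180°

A = 63.3°, B = 64.98°, C = 51.71°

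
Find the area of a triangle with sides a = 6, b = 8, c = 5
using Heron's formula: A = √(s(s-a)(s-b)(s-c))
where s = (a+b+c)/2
s = (6 + 8 + 5)/2 = 19/2 = 9.5
s − a = 3.5, s − b = 1.5, s − c = 4.5
s(s−a)(s−b)(s−c) = 9.5·3.5·1.5·4.5 = 224.4375
Area = √224.4375 ≈ 14.9812

s = 9.5, Area = 14.98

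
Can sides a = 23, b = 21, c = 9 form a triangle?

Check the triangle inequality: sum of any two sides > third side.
a + b vs c: 23 + 21 = 44 > 9  ✓
a + c vs b: 23 + 9 = 32 > 21  ✓
b + c vs a: 21 + 9 = 30 > 23  ✓

Yes, triangle inequality satisfied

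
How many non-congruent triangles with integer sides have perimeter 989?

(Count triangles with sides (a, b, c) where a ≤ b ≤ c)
Let a ≤ b ≤ c with a + b + c = 989. The only binding inequality is a + b > c, i.e. 989 − c > c, so c < 989/2; and c ≥ 989/3 since c is the largest side.
So 330 ≤ c ≤ 494. For each c, b runs from ⌈(989 − c)/2⌉ up to c (then a = 989 − b − c satisfies 1 ≤ a ≤ b automatically), giving c − ⌈(989 − c)/2⌉ + 1 choices.
Summing over c: 1 + 3 + 4 + 6 + … + 246 + 247  (165 terms, c = 330, …, 494) = 20501
Check (closed form: nearest integer to p²/48 for even p, (p+3)²/48 for odd p): (989+3)²/48 = 992²/48 = 984064/48 ≈ 20501.33 → 20501

20501 triangles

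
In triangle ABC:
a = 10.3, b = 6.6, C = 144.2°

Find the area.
Two sides and the included angle (SAS): A = ½·a·b·sin(C) = ½·10.3·6.6·sin(144.2°)
sin(144.2°) ≈ 0.584958
A ≈ ½·67.98·0.584958 = 33.99·0.584958 ≈ 19.8827

Area = 19.88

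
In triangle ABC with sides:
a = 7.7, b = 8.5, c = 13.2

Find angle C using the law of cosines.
c² = a² + b² − 2ab·cos(C)  ⇒  cos(C) = (a² + b² − c²)/(2ab)
cos(C) = (7.7² + 8.5² − 13.2²)/(2·7.7·8.5) = (59.29 + 72.25 − 174.24)/130.9 = -42.7/130.9 ≈ -0.326203
C = arccos(-0.326203) ≈ 109.038°

C = 109°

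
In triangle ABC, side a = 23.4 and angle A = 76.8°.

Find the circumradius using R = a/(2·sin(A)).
R = a/(2·sin(A)) = 23.4/(2·sin(76.8°))
sin(76.8°) ≈ 0.973579
R ≈ 23.4/(2·0.973579) = 23.4/1.94716 ≈ 12.0175

R = 12.02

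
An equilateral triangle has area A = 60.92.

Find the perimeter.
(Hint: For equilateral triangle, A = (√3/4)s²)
A = (√3/4)s²  ⇒  s² = 4A/√3 = 4·60.92/√3 = 243.68/1.73205 ≈ 140.689
s ≈ √140.689 ≈ 11.8612
Perimeter = 3s ≈ 3·11.8612 ≈ 35.5837

Perimeter = 35.58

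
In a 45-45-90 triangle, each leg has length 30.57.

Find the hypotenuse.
In a 45-45-90 triangle the sides are in ratio 1 : 1 : √2, so hypotenuse = leg·√2.
Hypotenuse = 30.57·√2 ≈ 30.57·1.41421 ≈ 43.2325

Hypotenuse = 30.57√2 = 43.23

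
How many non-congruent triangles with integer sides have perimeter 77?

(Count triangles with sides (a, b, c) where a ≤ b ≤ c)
Let a ≤ b ≤ c with a + b + c = 77. The only binding inequality is a + b > c, i.e. 77 − c > c, so c < 77/2; and c ≥ 77/3 since c is the largest side.
So 26 ≤ c ≤ 38. For each c, b runs from ⌈(77 − c)/2⌉ up to c (then a = 77 − b − c satisfies 1 ≤ a ≤ b automatically), giving c − ⌈(77 − c)/2⌉ + 1 choices.
Summing over c: 1 + 3 + 4 + 6 + … + 18 + 19  (13 terms, c = 26, …, 38) = 133
Check (closed form: nearest integer to p²/48 for even p, (p+3)²/48 for odd p): (77+3)²/48 = 80²/48 = 6400/48 ≈ 133.33 → 133

133 triangles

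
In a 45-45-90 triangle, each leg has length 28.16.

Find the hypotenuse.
In a 45-45-90 triangle the sides are in ratio 1 : 1 : √2, so hypotenuse = leg·√2.
Hypotenuse = 28.16·√2 ≈ 28.16·1.41421 ≈ 39.8243

Hypotenuse = 28.16√2 = 39.82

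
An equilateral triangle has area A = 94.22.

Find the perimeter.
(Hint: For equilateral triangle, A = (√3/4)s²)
A = (√3/4)s²  ⇒  s² = 4A/√3 = 4·94.22/√3 = 376.88/1.73205 ≈ 217.592
s ≈ √217.592 ≈ 14.751
Perimeter = 3s ≈ 3·14.751 ≈ 44.253

Perimeter = 44.25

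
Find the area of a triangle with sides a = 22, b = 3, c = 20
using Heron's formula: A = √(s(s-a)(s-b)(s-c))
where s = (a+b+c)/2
s = (22 + 3 + 20)/2 = 45/2 = 22.5
s − a = 0.5, s − b = 19.5, s − c = 2.5
s(s−a)(s−b)(s−c) = 22.5·0.5·19.5·2.5 = 548.4375
Area = √548.4375 ≈ 23.4187

s = 22.5, Area = 23.42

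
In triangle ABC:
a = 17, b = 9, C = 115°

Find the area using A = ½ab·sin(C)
A = ½·a·b·sin(C) = ½·17·9·sin(115°)
sin(115°) ≈ 0.906308
A ≈ ½·153·0.906308 = 76.5·0.906308 ≈ 69.3325

Area = 69.33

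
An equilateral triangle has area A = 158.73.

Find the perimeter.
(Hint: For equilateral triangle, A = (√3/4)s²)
A = (√3/4)s²  ⇒  s² = 4A/√3 = 4·158.73/√3 = 634.92/1.73205 ≈ 366.571
s ≈ √366.571 ≈ 19.1461
Perimeter = 3s ≈ 3·19.1461 ≈ 57.4382

Perimeter = 57.44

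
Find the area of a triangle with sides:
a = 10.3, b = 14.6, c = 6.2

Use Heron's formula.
s = (10.3 + 14.6 + 6.2)/2 = 31.1/2 = 15.55
s − a = 5.25, s − b = 0.95, s − c = 9.35
s(s−a)(s−b)(s−c) = 15.55·5.25·0.95·9.35 ≈ 725.145
Area = √725.145 ≈ 26.9285

Area = 26.93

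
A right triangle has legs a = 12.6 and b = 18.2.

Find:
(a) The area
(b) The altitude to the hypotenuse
(a) The legs are perpendicular, so Area = ½·a·b = ½·12.6·18.2 = ½·229.32 = 114.66
(b) Hypotenuse c = √(a² + b²) = √(158.76 + 331.24) = √490 ≈ 22.1359
    Area = ½·c·h_c  ⇒  h_c = 2·Area/c = 229.32/22.1359 ≈ 10.3596

Area = 114.66, h_c = 10.36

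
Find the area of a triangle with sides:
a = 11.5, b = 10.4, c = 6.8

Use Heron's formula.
s = (11.5 + 10.4 + 6.8)/2 = 28.7/2 = 14.35
s − a = 2.85, s − b = 3.95, s − c = 7.55
s(s−a)(s−b)(s−c) = 14.35·2.85·3.95·7.55 ≈ 1219.67
Area = √1219.67 ≈ 34.9237

Area = 34.92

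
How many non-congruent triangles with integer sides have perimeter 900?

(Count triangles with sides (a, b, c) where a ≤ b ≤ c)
Let a ≤ b ≤ c with a + b + c = 900. The only binding inequality is a + b > c, i.e. 900 − c > c, so c < 900/2; and c ≥ 900/3 since c is the largest side.
So 300 ≤ c ≤ 449. For each c, b runs from ⌈(900 − c)/2⌉ up to c (then a = 900 − b − c satisfies 1 ≤ a ≤ b automatically), giving c − ⌈(900 − c)/2⌉ + 1 choices.
Summing over c: 1 + 2 + 4 + 5 + … + 223 + 224  (150 terms, c = 300, …, 449) = 16875
Check (closed form: nearest integer to p²/48 for even p, (p+3)²/48 for odd p): 900²/48 = 810000/48 ≈ 16875.00 → 16875

16875 triangles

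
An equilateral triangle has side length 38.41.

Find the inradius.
r = Area/s with s the semi-perimeter.
Area = (√3/4)·38.41² = (√3/4)·1475.3281 ≈ 0.433013·1475.3281 ≈ 638.836
s = 3·38.41/2 = 57.615
r ≈ 638.836/57.615 ≈ 11.088
(Equivalently r = side/(2√3) = 38.41/3.4641 ≈ 11.088.)

r = 11.09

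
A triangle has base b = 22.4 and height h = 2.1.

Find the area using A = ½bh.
A = ½·b·h = ½·22.4·2.1 = ½·47.04 = 23.52

Area = 23.52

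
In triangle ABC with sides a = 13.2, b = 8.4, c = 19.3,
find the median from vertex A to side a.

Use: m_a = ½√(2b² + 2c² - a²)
m_a = ½√(2·8.4² + 2·19.3² − 13.2²) = ½√(2·70.56 + 2·372.49 − 174.24) = ½√(141.12 + 744.98 − 174.24) = ½√711.86
√711.86 ≈ 26.6807, so m_a ≈ 13.3404

m_a = 13.34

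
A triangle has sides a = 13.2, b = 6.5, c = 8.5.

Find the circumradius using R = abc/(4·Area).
First find the area with Heron's formula.
s = (13.2 + 6.5 + 8.5)/2 = 14.1
Area = √(s(s−a)(s−b)(s−c)) = √(14.1·0.9·7.6·5.6) ≈ √540.086 ≈ 23.2398
abc = 13.2·6.5·8.5 = 729.3
R = abc/(4·Area) ≈ 729.3/(4·23.2398) = 729.3/92.959 ≈ 7.84539

R = 7.845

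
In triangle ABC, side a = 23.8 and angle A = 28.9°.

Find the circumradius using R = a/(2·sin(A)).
R = a/(2·sin(A)) = 23.8/(2·sin(28.9°))
sin(28.9°) ≈ 0.483282
R ≈ 23.8/(2·0.483282) = 23.8/0.966565 ≈ 24.6233

R = 24.62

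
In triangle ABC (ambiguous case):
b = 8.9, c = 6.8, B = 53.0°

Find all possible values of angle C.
b/sin(B) = c/sin(C)  ⇒  sin(C) = c·sin(B)/b = 6.8·sin(53.0°)/8.9
sin(53.0°) ≈ 0.798636
sin(C) ≈ 6.8·0.798636/8.9 ≈ 5.43072/8.9 ≈ 0.610193
Candidate 1: C₁ = arcsin(0.610193) ≈ 37.6035°  →  A = 180° − 53.0° − 37.6035° ≈ 89.3965° > 0, valid
Candidate 2: C₂ = 180° − C₁ ≈ 142.397°  →  A = 180° − 53.0° − 142.397° ≈ -15.3965° ≤ 0, not a valid triangle

C = 37.6° (one solution)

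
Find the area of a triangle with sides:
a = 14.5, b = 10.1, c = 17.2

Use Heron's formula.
s = (14.5 + 10.1 + 17.2)/2 = 41.8/2 = 20.9
s − a = 6.4, s − b = 10.8, s − c = 3.7
s(s−a)(s−b)(s−c) = 20.9·6.4·10.8·3.7 ≈ 5345.05
Area = √5345.05 ≈ 73.1098

Area = 73.11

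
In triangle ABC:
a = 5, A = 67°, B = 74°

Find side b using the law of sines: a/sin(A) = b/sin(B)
a/sin(A) = b/sin(B)  ⇒  b = a·sin(B)/sin(A) = 5·sin(74°)/sin(67°)
sin(74°) ≈ 0.961262, sin(67°) ≈ 0.920505
b ≈ 5·0.961262/0.920505 ≈ 4.80631/0.920505 ≈ 5.22138

b = 5.221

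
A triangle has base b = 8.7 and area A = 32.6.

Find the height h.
A = ½·b·h  ⇒  h = 2A/b = 2·32.6/8.7 = 65.2/8.7 ≈ 7.49425

h = 7.494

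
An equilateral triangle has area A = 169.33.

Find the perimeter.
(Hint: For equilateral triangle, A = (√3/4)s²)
A = (√3/4)s²  ⇒  s² = 4A/√3 = 4·169.33/√3 = 677.32/1.73205 ≈ 391.051
s ≈ √391.051 ≈ 19.775
Perimeter = 3s ≈ 3·19.775 ≈ 59.325

Perimeter = 59.33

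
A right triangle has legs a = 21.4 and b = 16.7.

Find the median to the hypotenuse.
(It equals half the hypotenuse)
Hypotenuse c = √(a² + b²) = √(457.96 + 278.89) = √736.85 ≈ 27.145
Median to hypotenuse = c/2 ≈ 27.145/2 ≈ 13.5725

Median = 13.57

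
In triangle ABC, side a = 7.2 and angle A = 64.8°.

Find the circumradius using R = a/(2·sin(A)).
R = a/(2·sin(A)) = 7.2/(2·sin(64.8°))
sin(64.8°) ≈ 0.904827
R ≈ 7.2/(2·0.904827) = 7.2/1.80965 ≈ 3.97866

R = 3.979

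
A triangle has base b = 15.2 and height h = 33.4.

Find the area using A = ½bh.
A = ½·b·h = ½·15.2·33.4 = ½·507.68 = 253.84

Area = 253.84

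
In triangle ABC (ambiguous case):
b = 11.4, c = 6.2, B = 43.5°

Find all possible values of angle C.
b/sin(B) = c/sin(C)  ⇒  sin(C) = c·sin(B)/b = 6.2·sin(43.5°)/11.4
sin(43.5°) ≈ 0.688355
sin(C) ≈ 6.2·0.688355/11.4 ≈ 4.2678/11.4 ≈ 0.374368
Candidate 1: C₁ = arcsin(0.374368) ≈ 21.9853°  →  A = 180° − 43.5° − 21.9853° ≈ 114.515° > 0, valid
Candidate 2: C₂ = 180° − C₁ ≈ 158.015°  →  A = 180° − 43.5° − 158.015° ≈ -21.5147° ≤ 0, not a valid triangle

C = 21.99° (one solution)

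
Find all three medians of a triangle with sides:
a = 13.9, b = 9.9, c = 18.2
Median formula: m_a = ½√(2b² + 2c² − a²) (and cyclically). a² = 193.21, b² = 98.01, c² = 331.24.
m_a = ½√(2·98.01 + 2·331.24 − 193.21) = ½√665.29 ≈ ½·25.7932 ≈ 12.8966
m_b = ½√(2·193.21 + 2·331.24 − 98.01) = ½√950.89 ≈ ½·30.8365 ≈ 15.4183
m_c = ½√(2·193.21 + 2·98.01 − 331.24) = ½√251.2 ≈ ½·15.8493 ≈ 7.92465

m_a = 12.9, m_b = 15.42, m_c = 7.925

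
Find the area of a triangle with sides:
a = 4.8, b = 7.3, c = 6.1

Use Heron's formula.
s = (4.8 + 7.3 + 6.1)/2 = 18.2/2 = 9.1
s − a = 4.3, s − b = 1.8, s − c = 3
s(s−a)(s−b)(s−c) = 9.1·4.3·1.8·3 ≈ 211.302
Area = √211.302 ≈ 14.5362

Area = 14.54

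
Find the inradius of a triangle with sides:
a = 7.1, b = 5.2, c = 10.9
r = Area/s where s is the semi-perimeter.
s = (7.1 + 5.2 + 10.9)/2 = 23.2/2 = 11.6
Area = √(s(s−a)(s−b)(s−c)) = √(11.6·4.5·6.4·0.7) ≈ √233.856 ≈ 15.2924
r ≈ 15.2924/11.6 ≈ 1.31831

r = 1.318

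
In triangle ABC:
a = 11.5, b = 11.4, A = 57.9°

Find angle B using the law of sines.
a/sin(A) = b/sin(B)  ⇒  sin(B) = b·sin(A)/a = 11.4·sin(57.9°)/11.5
sin(57.9°) ≈ 0.847122
sin(B) ≈ 11.4·0.847122/11.5 ≈ 9.65719/11.5 ≈ 0.839756
B = arcsin(0.839756) ≈ 57.1143°
(Since b ≤ a we need B ≤ A, so the obtuse alternative 180° − 57.1143° ≈ 122.886° is rejected.)

B = 57.11°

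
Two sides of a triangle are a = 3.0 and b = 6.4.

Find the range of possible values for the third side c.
Triangle inequality: |a − b| < c < a + b
|a − b| = |3.0 − 6.4| = 3.4
a + b = 3.0 + 6.4 = 9.4

3.4 < c < 9.4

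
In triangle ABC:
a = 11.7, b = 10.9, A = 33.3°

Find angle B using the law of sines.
a/sin(A) = b/sin(B)  ⇒  sin(B) = b·sin(A)/a = 10.9·sin(33.3°)/11.7
sin(33.3°) ≈ 0.549023
sin(B) ≈ 10.9·0.549023/11.7 ≈ 5.98435/11.7 ≈ 0.511483
B = arcsin(0.511483) ≈ 30.7626°
(Since b ≤ a we need B ≤ A, so the obtuse alternative 180° − 30.7626° ≈ 149.237° is rejected.)

B = 30.76°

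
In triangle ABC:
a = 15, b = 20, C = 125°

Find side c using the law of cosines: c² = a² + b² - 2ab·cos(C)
c² = 15² + 20² − 2·15·20·cos(125°)
cos(125°) ≈ -0.573576
c² ≈ 225 + 400 − 600·(-0.573576) ≈ 625 + 344.146 ≈ 969.146
c ≈ √969.146 ≈ 31.1311

c = 31.13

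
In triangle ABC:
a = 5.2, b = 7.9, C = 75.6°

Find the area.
Two sides and the included angle (SAS): A = ½·a·b·sin(C) = ½·5.2·7.9·sin(75.6°)
sin(75.6°) ≈ 0.968583
A ≈ ½·41.08·0.968583 = 20.54·0.968583 ≈ 19.8947

Area = 19.89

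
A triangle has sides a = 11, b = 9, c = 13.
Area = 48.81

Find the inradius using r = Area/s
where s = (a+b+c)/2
s = (11 + 9 + 13)/2 = 33/2 = 16.5
r = Area/s = 48.81/16.5 ≈ 2.95818

r = 2.958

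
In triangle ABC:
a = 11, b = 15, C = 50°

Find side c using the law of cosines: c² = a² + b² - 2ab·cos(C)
c² = 11² + 15² − 2·11·15·cos(50°)
cos(50°) ≈ 0.642788
c² ≈ 121 + 225 − 330·(0.642788) ≈ 346 − 212.12 ≈ 133.88
c ≈ √133.88 ≈ 11.5707

c = 11.57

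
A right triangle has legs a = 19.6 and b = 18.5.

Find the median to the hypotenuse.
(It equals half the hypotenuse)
Hypotenuse c = √(a² + b²) = √(384.16 + 342.25) = √726.41 ≈ 26.952
Median to hypotenuse = c/2 ≈ 26.952/2 ≈ 13.476

Median = 13.48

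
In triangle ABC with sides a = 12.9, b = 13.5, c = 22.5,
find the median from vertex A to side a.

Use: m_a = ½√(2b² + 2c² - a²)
m_a = ½√(2·13.5² + 2·22.5² − 12.9²) = ½√(2·182.25 + 2·506.25 − 166.41) = ½√(364.5 + 1012.5 − 166.41) = ½√1210.59
√1210.59 ≈ 34.7935, so m_a ≈ 17.3968

m_a = 17.4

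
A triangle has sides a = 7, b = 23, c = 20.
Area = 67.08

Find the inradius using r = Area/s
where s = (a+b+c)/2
s = (7 + 23 + 20)/2 = 50/2 = 25
r = Area/s = 67.08/25 ≈ 2.6832

r = 2.683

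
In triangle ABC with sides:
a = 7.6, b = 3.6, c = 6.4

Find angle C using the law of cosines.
c² = a² + b² − 2ab·cos(C)  ⇒  cos(C) = (a² + b² − c²)/(2ab)
cos(C) = (7.6² + 3.6² − 6.4²)/(2·7.6·3.6) = (57.76 + 12.96 − 40.96)/54.72 = 29.76/54.72 ≈ 0.54386
C = arccos(0.54386) ≈ 57.0532°

C = 57.05°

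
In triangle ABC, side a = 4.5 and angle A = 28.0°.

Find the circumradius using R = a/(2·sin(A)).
R = a/(2·sin(A)) = 4.5/(2·sin(28.0°))
sin(28.0°) ≈ 0.469472
R ≈ 4.5/(2·0.469472) = 4.5/0.938943 ≈ 4.79262

R = 4.793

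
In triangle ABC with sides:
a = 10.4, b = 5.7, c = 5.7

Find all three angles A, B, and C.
Law of cosines for each angle (a² = 108.16, b² = 32.49, c² = 32.49):
cos(A) = (b² + c² − a²)/(2bc) = (32.49 + 32.49 − 108.16)/(2·5.7·5.7) = -43.18/64.98 ≈ -0.664512  ⇒  A ≈ 131.645°
cos(B) = (a² + c² − b²)/(2ac) = (108.16 + 32.49 − 32.49)/(2·10.4·5.7) = 108.16/118.56 ≈ 0.912281  ⇒  B ≈ 24.1775°
cos(C) = (a² + b² − c²)/(2ab) = (108.16 + 32.49 − 32.49)/(2·10.4·5.7) = 108.16/118.56 ≈ 0.912281  ⇒  C ≈ 24.1775°
Check: A + B + C ≈ 180°

A = 131.6°, B = 24.18°, C = 24.18°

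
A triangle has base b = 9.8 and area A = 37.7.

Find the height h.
A = ½·b·h  ⇒  h = 2A/b = 2·37.7/9.8 = 75.4/9.8 ≈ 7.69388

h = 7.694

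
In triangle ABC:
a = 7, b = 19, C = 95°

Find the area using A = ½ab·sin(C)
A = ½·a·b·sin(C) = ½·7·19·sin(95°)
sin(95°) ≈ 0.996195
A ≈ ½·133·0.996195 = 66.5·0.996195 ≈ 66.2469

Area = 66.25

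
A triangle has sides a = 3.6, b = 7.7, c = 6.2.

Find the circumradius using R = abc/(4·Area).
First find the area with Heron's formula.
s = (3.6 + 7.7 + 6.2)/2 = 8.75
Area = √(s(s−a)(s−b)(s−c)) = √(8.75·5.15·1.05·2.55) ≈ √120.655 ≈ 10.9843
abc = 3.6·7.7·6.2 = 171.864
R = abc/(4·Area) ≈ 171.864/(4·10.9843) = 171.864/43.9372 ≈ 3.91158

R = 3.912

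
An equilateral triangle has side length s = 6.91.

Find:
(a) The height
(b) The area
(a) The height splits the triangle into two 30-60-90 halves: h = s·√3/2 = 6.91·1.73205/2 ≈ 11.9685/2 ≈ 5.98424
(b) Area = (√3/4)·s² = (√3/4)·6.91² = (√3/4)·47.7481 ≈ 0.433013·47.7481 ≈ 20.6755

Height = 5.984, Area = 20.68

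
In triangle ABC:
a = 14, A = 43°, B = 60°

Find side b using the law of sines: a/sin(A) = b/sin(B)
a/sin(A) = b/sin(B)  ⇒  b = a·sin(B)/sin(A) = 14·sin(60°)/sin(43°)
sin(60°) ≈ 0.866025, sin(43°) ≈ 0.681998
b ≈ 14·0.866025/0.681998 ≈ 12.1244/0.681998 ≈ 17.7777

b = 17.78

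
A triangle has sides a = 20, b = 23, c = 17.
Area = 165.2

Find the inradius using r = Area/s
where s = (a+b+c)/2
s = (20 + 23 + 17)/2 = 60/2 = 30
r = Area/s = 165.2/30 ≈ 5.50667

r = 5.507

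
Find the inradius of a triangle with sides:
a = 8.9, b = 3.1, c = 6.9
r = Area/s where s is the semi-perimeter.
s = (8.9 + 3.1 + 6.9)/2 = 18.9/2 = 9.45
Area = √(s(s−a)(s−b)(s−c)) = √(9.45·0.55·6.35·2.55) ≈ √84.1605 ≈ 9.1739
r ≈ 9.1739/9.45 ≈ 0.970784

r = 0.9708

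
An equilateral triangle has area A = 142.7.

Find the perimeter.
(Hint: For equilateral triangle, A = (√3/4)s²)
A = (√3/4)s²  ⇒  s² = 4A/√3 = 4·142.7/√3 = 570.8/1.73205 ≈ 329.552
s ≈ √329.552 ≈ 18.1536
Perimeter = 3s ≈ 3·18.1536 ≈ 54.4607

Perimeter = 54.46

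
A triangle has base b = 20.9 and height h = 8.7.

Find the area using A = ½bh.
A = ½·b·h = ½·20.9·8.7 = ½·181.83 = 90.915

Area = 90.915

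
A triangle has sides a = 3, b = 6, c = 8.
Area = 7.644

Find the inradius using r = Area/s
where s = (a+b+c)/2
s = (3 + 6 + 8)/2 = 17/2 = 8.5
r = Area/s = 7.644/8.5 ≈ 0.899294

r = 0.8993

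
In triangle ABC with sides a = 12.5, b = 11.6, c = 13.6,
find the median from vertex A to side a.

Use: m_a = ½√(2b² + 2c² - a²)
m_a = ½√(2·11.6² + 2·13.6² − 12.5²) = ½√(2·134.56 + 2·184.96 − 156.25) = ½√(269.12 + 369.92 − 156.25) = ½√482.79
√482.79 ≈ 21.9725, so m_a ≈ 10.9862

m_a = 10.99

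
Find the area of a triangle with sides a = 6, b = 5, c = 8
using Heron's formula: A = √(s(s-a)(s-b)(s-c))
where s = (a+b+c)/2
s = (6 + 5 + 8)/2 = 19/2 = 9.5
s − a = 3.5, s − b = 4.5, s − c = 1.5
s(s−a)(s−b)(s−c) = 9.5·3.5·4.5·1.5 = 224.4375
Area = √224.4375 ≈ 14.9812

s = 9.5, Area = 14.98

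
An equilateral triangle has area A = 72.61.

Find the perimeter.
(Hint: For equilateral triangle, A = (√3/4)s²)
A = (√3/4)s²  ⇒  s² = 4A/√3 = 4·72.61/√3 = 290.44/1.73205 ≈ 167.686
s ≈ √167.686 ≈ 12.9493
Perimeter = 3s ≈ 3·12.9493 ≈ 38.848

Perimeter = 38.85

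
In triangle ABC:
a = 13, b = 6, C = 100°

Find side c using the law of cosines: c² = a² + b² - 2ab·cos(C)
c² = 13² + 6² − 2·13·6·cos(100°)
cos(100°) ≈ -0.173648
c² ≈ 169 + 36 − 156·(-0.173648) ≈ 205 + 27.0891 ≈ 232.089
c ≈ √232.089 ≈ 15.2345

c = 15.23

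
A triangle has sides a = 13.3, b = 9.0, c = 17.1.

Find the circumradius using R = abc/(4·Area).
First find the area with Heron's formula.
s = (13.3 + 9.0 + 17.1)/2 = 19.7
Area = √(s(s−a)(s−b)(s−c)) = √(19.7·6.4·10.7·2.6) ≈ √3507.55 ≈ 59.2245
abc = 13.3·9.0·17.1 = 2046.87
R = abc/(4·Area) ≈ 2046.87/(4·59.2245) = 2046.87/236.898 ≈ 8.6403

R = 8.64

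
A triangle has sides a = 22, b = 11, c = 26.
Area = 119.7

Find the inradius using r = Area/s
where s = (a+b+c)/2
s = (22 + 11 + 26)/2 = 59/2 = 29.5
r = Area/s = 119.7/29.5 ≈ 4.05763

r = 4.058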